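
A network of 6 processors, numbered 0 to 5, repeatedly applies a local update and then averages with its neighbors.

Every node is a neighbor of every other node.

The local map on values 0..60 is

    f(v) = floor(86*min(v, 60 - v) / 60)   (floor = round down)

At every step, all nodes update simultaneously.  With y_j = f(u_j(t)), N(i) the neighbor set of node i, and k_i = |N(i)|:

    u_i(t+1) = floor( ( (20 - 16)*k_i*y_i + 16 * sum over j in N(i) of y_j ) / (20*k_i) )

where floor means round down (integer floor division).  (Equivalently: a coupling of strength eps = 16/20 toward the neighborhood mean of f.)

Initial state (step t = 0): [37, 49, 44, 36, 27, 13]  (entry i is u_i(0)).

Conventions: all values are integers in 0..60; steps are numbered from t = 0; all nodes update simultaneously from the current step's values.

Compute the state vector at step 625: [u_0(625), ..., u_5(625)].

Answer: [28, 28, 28, 28, 28, 28]
Key observation: The state at step 4, [40, 40, 40, 40, 40, 40], reappears at step 6: the system is in a cycle of period 2 from step 4 on.  Therefore the state at step 625 equals the state at step 4 + ((625 - 4) mod 2) = 5, which is [28, 28, 28, 28, 28, 28].

Derivation:
t=0: [37, 49, 44, 36, 27, 13]
t=1: [26, 26, 26, 26, 26, 26]
t=2: [37, 37, 37, 37, 37, 37]
t=3: [32, 32, 32, 32, 32, 32]
t=4: [40, 40, 40, 40, 40, 40]
t=5: [28, 28, 28, 28, 28, 28]
t=6: [40, 40, 40, 40, 40, 40]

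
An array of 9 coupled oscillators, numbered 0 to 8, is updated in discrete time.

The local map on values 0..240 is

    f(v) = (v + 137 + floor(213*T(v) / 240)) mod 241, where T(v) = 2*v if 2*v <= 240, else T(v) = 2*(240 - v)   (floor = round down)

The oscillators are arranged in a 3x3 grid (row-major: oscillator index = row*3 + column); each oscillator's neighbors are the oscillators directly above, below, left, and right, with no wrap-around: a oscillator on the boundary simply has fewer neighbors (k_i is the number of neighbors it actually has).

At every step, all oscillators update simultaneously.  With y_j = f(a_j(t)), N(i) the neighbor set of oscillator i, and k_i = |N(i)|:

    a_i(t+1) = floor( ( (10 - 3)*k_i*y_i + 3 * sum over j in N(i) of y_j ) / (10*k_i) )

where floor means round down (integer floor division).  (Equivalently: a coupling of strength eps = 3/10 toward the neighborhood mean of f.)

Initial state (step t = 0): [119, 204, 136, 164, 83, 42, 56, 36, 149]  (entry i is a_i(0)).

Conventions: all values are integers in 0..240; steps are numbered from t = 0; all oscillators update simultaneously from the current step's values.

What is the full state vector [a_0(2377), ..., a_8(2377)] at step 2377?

Answer: [181, 181, 181, 181, 181, 181, 181, 181, 182]
Key observation: The state at step 9, [181, 181, 181, 181, 181, 181, 181, 181, 182], reappears at step 11: the system is in a cycle of period 2 from step 9 on.  Therefore the state at step 2377 equals the state at step 9 + ((2377 - 9) mod 2) = 9, which is [181, 181, 181, 181, 181, 181, 181, 181, 182].

Derivation:
t=0: [119, 204, 136, 164, 83, 42, 56, 36, 149]
t=1: [211, 170, 177, 176, 133, 63, 100, 203, 181]
t=2: [166, 189, 167, 184, 198, 107, 173, 172, 161]
t=3: [188, 177, 189, 180, 172, 190, 185, 186, 194]
t=4: [178, 182, 176, 181, 185, 175, 178, 177, 172]
t=5: [182, 180, 184, 181, 179, 185, 183, 183, 187]
t=6: [180, 181, 179, 181, 182, 178, 180, 180, 177]
t=7: [181, 181, 182, 181, 180, 183, 181, 182, 183]
t=8: [181, 181, 180, 181, 181, 180, 180, 180, 180]
t=9: [181, 181, 181, 181, 181, 181, 181, 181, 182]
t=10: [181, 181, 181, 181, 181, 180, 181, 180, 180]
t=11: [181, 181, 181, 181, 181, 181, 181, 181, 182]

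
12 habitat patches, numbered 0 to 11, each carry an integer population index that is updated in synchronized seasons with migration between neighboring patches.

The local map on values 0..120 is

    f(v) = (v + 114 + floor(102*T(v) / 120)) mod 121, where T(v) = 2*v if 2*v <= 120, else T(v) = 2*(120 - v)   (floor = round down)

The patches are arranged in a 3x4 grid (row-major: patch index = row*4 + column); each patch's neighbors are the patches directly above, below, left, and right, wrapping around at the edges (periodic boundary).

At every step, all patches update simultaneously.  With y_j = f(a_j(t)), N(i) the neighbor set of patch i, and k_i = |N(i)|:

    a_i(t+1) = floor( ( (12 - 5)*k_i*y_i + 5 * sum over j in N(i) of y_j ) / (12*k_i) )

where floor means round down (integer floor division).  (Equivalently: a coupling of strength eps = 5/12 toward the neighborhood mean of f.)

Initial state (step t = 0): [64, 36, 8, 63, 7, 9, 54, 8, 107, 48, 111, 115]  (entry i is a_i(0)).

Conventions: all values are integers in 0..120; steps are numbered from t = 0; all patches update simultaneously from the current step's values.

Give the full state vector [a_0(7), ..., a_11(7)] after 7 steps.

Simulating step by step:
t=0: [64, 36, 8, 63, 7, 9, 54, 8, 107, 48, 111, 115]
t=1: [31, 59, 34, 36, 12, 22, 27, 26, 17, 24, 84, 84]
t=2: [63, 46, 70, 77, 38, 48, 60, 57, 40, 47, 33, 31]
t=3: [52, 86, 42, 29, 71, 38, 33, 38, 92, 100, 74, 68]
t=4: [19, 31, 81, 66, 37, 68, 81, 76, 13, 18, 37, 37]
t=5: [49, 58, 33, 35, 66, 40, 27, 37, 44, 47, 71, 71]
t=6: [28, 48, 69, 72, 49, 84, 69, 75, 83, 97, 45, 48]
t=7: [44, 13, 33, 26, 15, 14, 34, 19, 18, 20, 73, 19]

Answer: [44, 13, 33, 26, 15, 14, 34, 19, 18, 20, 73, 19]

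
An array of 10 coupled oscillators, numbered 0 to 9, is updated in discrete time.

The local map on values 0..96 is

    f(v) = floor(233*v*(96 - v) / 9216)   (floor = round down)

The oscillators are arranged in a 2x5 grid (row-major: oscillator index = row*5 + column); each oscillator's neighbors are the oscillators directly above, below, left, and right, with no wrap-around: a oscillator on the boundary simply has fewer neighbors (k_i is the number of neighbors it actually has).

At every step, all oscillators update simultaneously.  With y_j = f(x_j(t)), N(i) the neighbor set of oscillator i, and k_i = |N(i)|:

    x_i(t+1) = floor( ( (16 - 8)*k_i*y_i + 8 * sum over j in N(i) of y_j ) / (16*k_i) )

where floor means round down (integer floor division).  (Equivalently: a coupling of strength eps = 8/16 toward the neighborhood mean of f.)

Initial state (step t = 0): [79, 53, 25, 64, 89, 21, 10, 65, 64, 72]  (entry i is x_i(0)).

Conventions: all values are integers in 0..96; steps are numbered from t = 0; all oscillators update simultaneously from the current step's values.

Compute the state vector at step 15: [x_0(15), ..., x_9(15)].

Answer: [56, 56, 56, 56, 56, 56, 56, 56, 56, 56]

Derivation:
t=0: [79, 53, 25, 64, 89, 21, 10, 65, 64, 72]
t=1: [40, 44, 48, 43, 31, 33, 34, 44, 49, 38]
t=2: [55, 56, 57, 56, 53, 53, 54, 56, 57, 54]
t=3: [56, 56, 56, 56, 56, 57, 56, 56, 56, 56]
t=4: [56, 56, 56, 56, 56, 56, 56, 56, 56, 56]
t=5: [56, 56, 56, 56, 56, 56, 56, 56, 56, 56]
t=6: [56, 56, 56, 56, 56, 56, 56, 56, 56, 56]
t=7: [56, 56, 56, 56, 56, 56, 56, 56, 56, 56]
t=8: [56, 56, 56, 56, 56, 56, 56, 56, 56, 56]
t=9: [56, 56, 56, 56, 56, 56, 56, 56, 56, 56]
t=10: [56, 56, 56, 56, 56, 56, 56, 56, 56, 56]
t=11: [56, 56, 56, 56, 56, 56, 56, 56, 56, 56]
t=12: [56, 56, 56, 56, 56, 56, 56, 56, 56, 56]
t=13: [56, 56, 56, 56, 56, 56, 56, 56, 56, 56]
t=14: [56, 56, 56, 56, 56, 56, 56, 56, 56, 56]
t=15: [56, 56, 56, 56, 56, 56, 56, 56, 56, 56]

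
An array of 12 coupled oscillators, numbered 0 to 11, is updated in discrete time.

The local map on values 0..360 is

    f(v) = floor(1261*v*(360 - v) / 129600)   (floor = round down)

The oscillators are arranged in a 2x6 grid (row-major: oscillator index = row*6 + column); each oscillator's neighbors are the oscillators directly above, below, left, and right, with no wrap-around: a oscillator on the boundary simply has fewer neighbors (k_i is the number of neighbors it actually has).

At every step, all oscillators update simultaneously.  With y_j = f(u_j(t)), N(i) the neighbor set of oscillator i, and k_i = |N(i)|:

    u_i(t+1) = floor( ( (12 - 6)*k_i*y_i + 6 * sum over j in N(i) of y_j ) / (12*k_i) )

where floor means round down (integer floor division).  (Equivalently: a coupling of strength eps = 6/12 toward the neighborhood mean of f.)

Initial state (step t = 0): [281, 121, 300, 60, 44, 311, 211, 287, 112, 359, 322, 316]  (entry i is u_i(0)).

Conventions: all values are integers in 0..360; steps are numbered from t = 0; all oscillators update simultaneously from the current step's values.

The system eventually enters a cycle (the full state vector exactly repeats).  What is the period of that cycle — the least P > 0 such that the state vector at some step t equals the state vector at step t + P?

Answer: 4
Key observation: The state at step 26, [315, 315, 315, 315, 315, 315, 315, 315, 315, 315, 315, 315], reappears at step 30 — and no state repeats earlier — so the cycle the system enters has period 4.

Derivation:
t=0: [281, 121, 300, 60, 44, 311, 211, 287, 112, 359, 322, 316]
t=1: [254, 239, 208, 139, 141, 141, 257, 244, 198, 95, 105, 134]
t=2: [265, 281, 302, 290, 293, 298, 262, 279, 293, 267, 269, 287]
t=3: [238, 213, 185, 198, 197, 188, 240, 218, 200, 224, 224, 205]
t=4: [287, 301, 312, 309, 309, 312, 285, 299, 307, 301, 300, 307]
t=5: [196, 173, 153, 154, 155, 150, 198, 178, 161, 167, 168, 159]
t=6: [312, 312, 309, 309, 309, 307, 312, 313, 311, 311, 311, 309]
t=7: [145, 146, 150, 152, 153, 155, 144, 144, 148, 148, 149, 153]
t=8: [303, 303, 305, 306, 307, 308, 302, 302, 304, 305, 306, 307]
t=9: [168, 167, 163, 160, 158, 156, 169, 168, 165, 162, 159, 157]
t=10: [313, 312, 312, 311, 310, 309, 313, 313, 312, 311, 310, 309]
t=11: [143, 144, 145, 147, 150, 152, 143, 143, 145, 147, 150, 152]
t=12: [301, 301, 303, 304, 305, 306, 301, 301, 302, 304, 305, 306]
t=13: [172, 171, 168, 165, 162, 160, 172, 171, 169, 165, 162, 160]
t=14: [314, 313, 313, 312, 312, 311, 314, 314, 313, 313, 312, 311]
t=15: [140, 142, 143, 144, 145, 147, 140, 141, 142, 143, 145, 147]
t=16: [299, 300, 301, 301, 303, 303, 299, 300, 300, 301, 302, 303]
t=17: [176, 174, 173, 171, 169, 168, 176, 175, 174, 172, 169, 168]
t=18: [314, 314, 314, 314, 313, 313, 315, 314, 314, 314, 313, 313]
t=19: [139, 140, 140, 140, 142, 143, 138, 139, 140, 140, 142, 143]
t=20: [298, 298, 299, 299, 300, 301, 298, 298, 298, 299, 300, 301]
t=21: [179, 178, 177, 176, 174, 172, 179, 179, 178, 177, 174, 172]
t=22: [315, 315, 315, 314, 314, 314, 315, 315, 315, 314, 314, 314]
t=23: [137, 137, 137, 139, 140, 140, 137, 137, 137, 139, 140, 140]
t=24: [297, 297, 297, 298, 298, 299, 297, 297, 297, 298, 298, 299]
t=25: [182, 182, 181, 179, 178, 177, 182, 182, 181, 179, 178, 177]
t=26: [315, 315, 315, 315, 315, 315, 315, 315, 315, 315, 315, 315]
t=27: [137, 137, 137, 137, 137, 137, 137, 137, 137, 137, 137, 137]
t=28: [297, 297, 297, 297, 297, 297, 297, 297, 297, 297, 297, 297]
t=29: [182, 182, 182, 182, 182, 182, 182, 182, 182, 182, 182, 182]
t=30: [315, 315, 315, 315, 315, 315, 315, 315, 315, 315, 315, 315]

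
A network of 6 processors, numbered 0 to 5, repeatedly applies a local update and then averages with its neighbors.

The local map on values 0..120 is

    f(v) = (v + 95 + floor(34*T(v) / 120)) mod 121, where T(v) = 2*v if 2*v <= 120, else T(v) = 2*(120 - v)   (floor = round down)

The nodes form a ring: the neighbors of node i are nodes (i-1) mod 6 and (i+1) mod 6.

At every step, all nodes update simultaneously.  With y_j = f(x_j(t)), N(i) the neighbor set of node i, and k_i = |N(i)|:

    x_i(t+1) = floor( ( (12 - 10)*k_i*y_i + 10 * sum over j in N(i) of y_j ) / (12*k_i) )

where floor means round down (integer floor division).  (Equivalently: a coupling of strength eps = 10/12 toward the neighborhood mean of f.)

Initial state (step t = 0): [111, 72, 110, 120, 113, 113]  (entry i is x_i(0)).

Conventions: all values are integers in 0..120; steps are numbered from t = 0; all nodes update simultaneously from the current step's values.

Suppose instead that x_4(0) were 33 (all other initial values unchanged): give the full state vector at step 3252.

Answer: [73, 73, 73, 73, 73, 73]
Key observation: The state at step 5, [73, 73, 73, 73, 73, 73], reappears at step 6: the system is in a cycle of period 1 from step 5 on.  Therefore the state at step 3252 equals the state at step 5 + ((3252 - 5) mod 1) = 5, which is [73, 73, 73, 73, 73, 73].

Derivation:
t=0: [111, 72, 110, 120, 33, 113]
t=1: [82, 86, 84, 63, 80, 62]
t=2: [74, 77, 74, 75, 69, 75]
t=3: [74, 74, 74, 72, 73, 72]
t=4: [73, 74, 73, 73, 73, 73]
t=5: [73, 73, 73, 73, 73, 73]
t=6: [73, 73, 73, 73, 73, 73]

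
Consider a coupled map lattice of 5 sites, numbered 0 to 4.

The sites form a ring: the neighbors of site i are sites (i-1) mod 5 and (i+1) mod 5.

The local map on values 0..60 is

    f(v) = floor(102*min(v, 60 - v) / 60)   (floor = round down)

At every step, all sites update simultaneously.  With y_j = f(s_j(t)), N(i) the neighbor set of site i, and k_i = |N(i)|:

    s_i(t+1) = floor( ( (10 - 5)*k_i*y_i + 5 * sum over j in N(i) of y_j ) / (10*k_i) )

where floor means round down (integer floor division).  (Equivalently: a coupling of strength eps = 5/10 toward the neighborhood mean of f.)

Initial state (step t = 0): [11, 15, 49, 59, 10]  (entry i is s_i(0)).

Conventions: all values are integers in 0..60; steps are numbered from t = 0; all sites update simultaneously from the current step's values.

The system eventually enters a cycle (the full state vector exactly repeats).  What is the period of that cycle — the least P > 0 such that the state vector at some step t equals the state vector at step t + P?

Answer: 2
Key observation: The state at step 17, [39, 37, 36, 37, 39], reappears at step 19 — and no state repeats earlier — so the cycle the system enters has period 2.

Derivation:
t=0: [11, 15, 49, 59, 10]
t=1: [19, 21, 15, 9, 13]
t=2: [30, 31, 25, 19, 22]
t=3: [47, 47, 41, 35, 39]
t=4: [25, 24, 32, 37, 33]
t=5: [42, 42, 43, 42, 42]
t=6: [30, 29, 29, 29, 30]
t=7: [50, 49, 49, 49, 50]
t=8: [17, 17, 18, 17, 17]
t=9: [28, 28, 29, 28, 28]
t=10: [47, 47, 48, 47, 47]
t=11: [22, 21, 21, 21, 22]
t=12: [36, 35, 35, 35, 36]
t=13: [40, 41, 42, 41, 40]
t=14: [33, 32, 31, 32, 33]
t=15: [45, 47, 48, 47, 45]
t=16: [24, 22, 21, 22, 24]
t=17: [39, 37, 36, 37, 39]
t=18: [36, 38, 39, 38, 36]
t=19: [39, 37, 36, 37, 39]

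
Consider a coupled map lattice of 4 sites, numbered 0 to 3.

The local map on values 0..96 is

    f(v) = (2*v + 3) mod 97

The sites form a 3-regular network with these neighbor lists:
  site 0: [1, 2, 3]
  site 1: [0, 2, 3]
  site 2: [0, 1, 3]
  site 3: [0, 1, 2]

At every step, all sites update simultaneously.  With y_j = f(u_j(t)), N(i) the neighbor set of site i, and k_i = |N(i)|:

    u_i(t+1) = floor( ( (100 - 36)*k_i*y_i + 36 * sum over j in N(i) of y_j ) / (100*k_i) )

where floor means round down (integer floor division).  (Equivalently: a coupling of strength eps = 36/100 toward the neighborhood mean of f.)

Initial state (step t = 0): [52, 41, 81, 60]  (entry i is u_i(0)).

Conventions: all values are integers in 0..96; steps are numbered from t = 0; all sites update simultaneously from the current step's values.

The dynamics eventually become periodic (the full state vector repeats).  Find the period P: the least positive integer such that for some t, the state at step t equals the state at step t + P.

Answer: 3
Key observation: The state at step 86, [9, 9, 9, 32], reappears at step 89 — and no state repeats earlier — so the cycle the system enters has period 3.

Derivation:
t=0: [52, 41, 81, 60]
t=1: [27, 66, 58, 36]
t=2: [52, 42, 34, 62]
t=3: [28, 69, 60, 39]
t=4: [55, 48, 38, 67]
t=5: [24, 17, 57, 37]
t=6: [48, 41, 32, 62]
t=7: [23, 66, 56, 37]
t=8: [47, 41, 31, 61]
t=9: [21, 65, 55, 35]
t=10: [43, 39, 28, 58]
t=11: [76, 72, 60, 41]
t=12: [56, 52, 39, 70]
t=13: [27, 23, 60, 42]
t=14: [55, 51, 39, 71]
t=15: [26, 22, 60, 43]
t=16: [54, 50, 39, 72]
t=17: [25, 21, 60, 44]
t=18: [53, 49, 39, 73]
t=19: [24, 19, 60, 44]
t=20: [51, 46, 38, 72]
t=21: [32, 77, 68, 53]
t=22: [56, 52, 43, 27]
t=23: [30, 26, 67, 50]
t=24: [52, 48, 40, 22]
t=25: [22, 18, 60, 41]
t=26: [48, 43, 37, 67]
t=27: [26, 71, 65, 45]
t=28: [56, 52, 46, 76]
t=29: [31, 26, 71, 51]
t=30: [54, 49, 46, 25]
t=31: [27, 22, 69, 47]
t=32: [47, 42, 40, 17]
t=33: [24, 70, 68, 44]
t=34: [54, 51, 49, 74]
t=35: [16, 13, 11, 37]
t=36: [38, 35, 32, 59]
t=37: [70, 67, 64, 41]
t=38: [48, 45, 42, 68]
t=39: [27, 75, 72, 48]
t=40: [49, 48, 45, 20]
t=41: [19, 18, 65, 39]
t=42: [44, 43, 42, 65]
t=43: [83, 82, 81, 55]
t=44: [64, 63, 62, 35]
t=45: [37, 36, 35, 58]
t=46: [69, 68, 67, 41]
t=47: [48, 47, 46, 69]
t=48: [17, 16, 66, 39]
t=49: [42, 41, 42, 65]
t=50: [80, 79, 80, 54]
t=51: [59, 58, 59, 32]
t=52: [28, 27, 28, 51]
t=53: [52, 51, 52, 26]
t=54: [15, 14, 15, 38]
t=55: [38, 37, 38, 62]
t=56: [72, 71, 72, 47]
t=57: [43, 42, 43, 17]
t=58: [82, 81, 82, 55]
t=59: [63, 62, 63, 35]
t=60: [36, 35, 36, 58]
t=61: [68, 67, 68, 40]
t=62: [46, 45, 46, 68]
t=63: [88, 87, 88, 60]
t=64: [75, 74, 75, 45]
t=65: [60, 59, 60, 79]
t=66: [30, 29, 30, 50]
t=67: [55, 54, 55, 26]
t=68: [20, 19, 20, 40]
t=69: [47, 46, 47, 68]
t=70: [16, 65, 16, 38]
t=71: [40, 40, 40, 63]
t=72: [76, 76, 76, 50]
t=73: [51, 51, 51, 24]
t=74: [13, 13, 13, 35]
t=75: [34, 34, 34, 57]
t=76: [64, 64, 64, 38]
t=77: [39, 39, 39, 62]
t=78: [74, 74, 74, 48]
t=79: [47, 47, 47, 20]
t=80: [5, 5, 5, 27]
t=81: [18, 18, 18, 41]
t=82: [44, 44, 44, 68]
t=83: [85, 85, 85, 59]
t=84: [69, 69, 69, 42]
t=85: [49, 49, 49, 71]
t=86: [9, 9, 9, 32]
t=87: [26, 26, 26, 50]
t=88: [49, 49, 49, 23]
t=89: [9, 9, 9, 32]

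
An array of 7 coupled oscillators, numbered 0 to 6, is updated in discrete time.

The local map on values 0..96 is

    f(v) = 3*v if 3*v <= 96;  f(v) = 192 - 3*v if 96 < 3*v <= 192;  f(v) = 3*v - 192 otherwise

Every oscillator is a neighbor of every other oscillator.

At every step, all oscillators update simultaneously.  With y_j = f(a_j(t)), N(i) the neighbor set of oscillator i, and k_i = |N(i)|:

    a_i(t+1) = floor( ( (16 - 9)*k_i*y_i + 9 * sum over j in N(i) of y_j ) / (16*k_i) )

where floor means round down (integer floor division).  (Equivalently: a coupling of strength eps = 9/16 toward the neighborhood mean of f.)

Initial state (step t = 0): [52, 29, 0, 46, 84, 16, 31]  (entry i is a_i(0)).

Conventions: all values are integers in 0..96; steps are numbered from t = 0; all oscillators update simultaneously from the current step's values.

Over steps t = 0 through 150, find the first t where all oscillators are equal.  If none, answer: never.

Answer: never
Key observation: The state at step 22 reappears at step 24 — the system is in a cycle of period 2 from step 22 on.  No step 0..24 is synchronized, and the cycle repeats forever, so no step up to 150 (or ever) has all oscillators equal.

Derivation:
t=0: [52, 29, 0, 46, 84, 16, 31]  (not all equal)
t=1: [47, 65, 35, 54, 56, 51, 67]  (not all equal)
t=2: [40, 23, 52, 33, 31, 36, 25]  (not all equal)
t=3: [73, 72, 61, 80, 80, 77, 74]  (not all equal)
t=4: [30, 29, 24, 37, 37, 34, 31]  (not all equal)
t=5: [86, 85, 80, 83, 83, 86, 87]  (not all equal)
t=6: [62, 61, 56, 59, 59, 62, 63]  (not all equal)
t=7: [9, 10, 15, 12, 12, 9, 8]  (not all equal)
t=8: [30, 31, 36, 33, 33, 30, 29]  (not all equal)
t=9: [90, 91, 87, 91, 91, 90, 88]  (not all equal)
t=10: [77, 78, 74, 78, 78, 77, 75]  (not all equal)
t=11: [38, 39, 35, 39, 39, 38, 36]  (not all equal)
t=12: [78, 77, 81, 77, 77, 78, 80]  (not all equal)
t=13: [42, 41, 45, 41, 41, 42, 44]  (not all equal)
t=14: [65, 66, 62, 66, 66, 65, 63]  (not all equal)
t=15: [4, 5, 5, 5, 5, 4, 4]  (not all equal)
t=16: [13, 14, 14, 14, 14, 13, 13]  (not all equal)
t=17: [40, 41, 41, 41, 41, 40, 40]  (not all equal)
t=18: [70, 69, 69, 69, 69, 70, 70]  (not all equal)
t=19: [16, 15, 15, 15, 15, 16, 16]  (not all equal)
t=20: [46, 45, 45, 45, 45, 46, 46]  (not all equal)
t=21: [55, 56, 56, 56, 56, 55, 55]  (not all equal)
t=22: [25, 24, 24, 24, 24, 25, 25]  (not all equal)
t=23: [73, 72, 72, 72, 72, 73, 73]  (not all equal)
t=24: [25, 24, 24, 24, 24, 25, 25]  (not all equal)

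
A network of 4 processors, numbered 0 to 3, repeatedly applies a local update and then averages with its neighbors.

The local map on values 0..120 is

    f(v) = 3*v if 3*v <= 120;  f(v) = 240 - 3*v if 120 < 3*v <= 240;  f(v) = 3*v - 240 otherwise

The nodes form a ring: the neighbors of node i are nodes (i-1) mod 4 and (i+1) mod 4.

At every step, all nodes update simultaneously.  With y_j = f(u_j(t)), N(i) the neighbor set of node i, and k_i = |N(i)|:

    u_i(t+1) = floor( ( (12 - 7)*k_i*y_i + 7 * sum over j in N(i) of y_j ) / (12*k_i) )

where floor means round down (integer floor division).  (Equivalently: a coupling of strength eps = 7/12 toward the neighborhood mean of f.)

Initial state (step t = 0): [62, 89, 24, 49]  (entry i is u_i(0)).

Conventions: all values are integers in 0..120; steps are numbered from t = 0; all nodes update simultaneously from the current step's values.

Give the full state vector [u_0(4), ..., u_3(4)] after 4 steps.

Simulating step by step:
t=0: [62, 89, 24, 49]
t=1: [57, 48, 65, 75]
t=2: [61, 73, 51, 39]
t=3: [64, 50, 76, 90]
t=4: [55, 55, 40, 30]

Answer: [55, 55, 40, 30]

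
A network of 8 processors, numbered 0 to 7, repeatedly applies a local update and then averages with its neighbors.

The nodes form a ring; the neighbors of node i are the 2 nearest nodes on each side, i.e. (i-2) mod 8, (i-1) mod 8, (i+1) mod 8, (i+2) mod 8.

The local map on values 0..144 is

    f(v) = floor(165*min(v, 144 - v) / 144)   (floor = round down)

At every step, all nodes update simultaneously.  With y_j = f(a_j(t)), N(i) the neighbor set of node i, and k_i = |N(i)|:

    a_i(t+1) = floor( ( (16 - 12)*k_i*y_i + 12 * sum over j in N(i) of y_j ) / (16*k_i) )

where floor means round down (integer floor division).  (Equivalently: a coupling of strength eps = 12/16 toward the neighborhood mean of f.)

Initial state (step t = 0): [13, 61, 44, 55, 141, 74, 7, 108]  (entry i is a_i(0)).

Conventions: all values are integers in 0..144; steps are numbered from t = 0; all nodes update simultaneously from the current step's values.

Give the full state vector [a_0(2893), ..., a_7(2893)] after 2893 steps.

Answer: [81, 81, 81, 81, 81, 81, 81, 81]
Key observation: The state at step 9, [81, 81, 81, 81, 81, 81, 81, 81], reappears at step 13: the system is in a cycle of period 4 from step 9 on.  Therefore the state at step 2893 equals the state at step 9 + ((2893 - 9) mod 4) = 9, which is [81, 81, 81, 81, 81, 81, 81, 81].

Derivation:
t=0: [13, 61, 44, 55, 141, 74, 7, 108]
t=1: [35, 48, 40, 53, 38, 41, 27, 42]
t=2: [43, 49, 48, 50, 44, 45, 40, 44]
t=3: [50, 53, 53, 54, 51, 50, 48, 50]
t=4: [57, 59, 59, 59, 58, 57, 56, 57]
t=5: [65, 66, 66, 66, 65, 65, 64, 65]
t=6: [74, 74, 74, 74, 74, 74, 73, 74]
t=7: [80, 80, 80, 80, 80, 80, 80, 80]
t=8: [73, 73, 73, 73, 73, 73, 73, 73]
t=9: [81, 81, 81, 81, 81, 81, 81, 81]
t=10: [72, 72, 72, 72, 72, 72, 72, 72]
t=11: [82, 82, 82, 82, 82, 82, 82, 82]
t=12: [71, 71, 71, 71, 71, 71, 71, 71]
t=13: [81, 81, 81, 81, 81, 81, 81, 81]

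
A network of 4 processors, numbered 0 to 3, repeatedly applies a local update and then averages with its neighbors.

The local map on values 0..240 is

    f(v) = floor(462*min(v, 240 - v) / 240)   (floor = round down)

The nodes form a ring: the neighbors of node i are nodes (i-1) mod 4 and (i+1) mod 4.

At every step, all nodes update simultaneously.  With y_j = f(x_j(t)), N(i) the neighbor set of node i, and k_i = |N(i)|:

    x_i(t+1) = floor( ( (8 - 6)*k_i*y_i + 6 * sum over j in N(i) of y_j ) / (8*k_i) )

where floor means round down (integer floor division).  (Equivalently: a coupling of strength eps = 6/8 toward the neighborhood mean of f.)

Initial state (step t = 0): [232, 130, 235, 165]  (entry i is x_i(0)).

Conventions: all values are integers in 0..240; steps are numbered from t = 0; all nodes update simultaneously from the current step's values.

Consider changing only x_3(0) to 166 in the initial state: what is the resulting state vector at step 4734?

Answer: [121, 121, 121, 121]
Key observation: The state at step 26, [40, 40, 40, 40], reappears at step 33: the system is in a cycle of period 7 from step 26 on.  Therefore the state at step 4734 equals the state at step 26 + ((4734 - 26) mod 7) = 30, which is [121, 121, 121, 121].

Derivation:
t=0: [232, 130, 235, 166]
t=1: [136, 61, 134, 44]
t=2: [125, 180, 126, 172]
t=3: [147, 193, 146, 197]
t=4: [109, 157, 109, 155]
t=5: [173, 196, 173, 197]
t=6: [94, 117, 94, 116]
t=7: [213, 191, 213, 190]
t=8: [84, 61, 84, 62]
t=9: [128, 150, 128, 150]
t=10: [183, 204, 183, 204]
t=11: [79, 99, 79, 99]
t=12: [180, 161, 180, 161]
t=13: [142, 124, 142, 124]
t=14: [214, 196, 214, 196]
t=15: [75, 58, 75, 58]
t=16: [119, 135, 119, 135]
t=17: [208, 222, 208, 222]
t=18: [40, 54, 40, 54]
t=19: [96, 83, 96, 83]
t=20: [165, 177, 165, 177]
t=21: [126, 138, 126, 138]
t=22: [201, 213, 201, 213]
t=23: [57, 69, 57, 69]
t=24: [126, 114, 126, 114]
t=25: [219, 219, 219, 219]
t=26: [40, 40, 40, 40]
t=27: [77, 77, 77, 77]
t=28: [148, 148, 148, 148]
t=29: [177, 177, 177, 177]
t=30: [121, 121, 121, 121]
t=31: [229, 229, 229, 229]
t=32: [21, 21, 21, 21]
t=33: [40, 40, 40, 40]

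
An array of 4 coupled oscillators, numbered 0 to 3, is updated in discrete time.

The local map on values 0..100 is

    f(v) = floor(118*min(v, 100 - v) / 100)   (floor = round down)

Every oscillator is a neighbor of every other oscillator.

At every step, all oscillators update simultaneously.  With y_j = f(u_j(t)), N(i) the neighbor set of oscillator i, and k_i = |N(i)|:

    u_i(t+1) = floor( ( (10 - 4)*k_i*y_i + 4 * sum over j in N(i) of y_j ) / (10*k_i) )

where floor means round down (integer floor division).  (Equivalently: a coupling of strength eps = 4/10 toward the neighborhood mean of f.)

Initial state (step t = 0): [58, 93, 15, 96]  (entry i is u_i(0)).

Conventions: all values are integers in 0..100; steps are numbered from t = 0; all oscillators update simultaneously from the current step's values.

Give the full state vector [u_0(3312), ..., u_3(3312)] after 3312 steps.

Simulating step by step:
t=0: [58, 93, 15, 96]
t=1: [33, 14, 18, 12]
t=2: [29, 19, 21, 18]
t=3: [29, 23, 24, 23]
t=4: [31, 28, 28, 28]
t=5: [34, 33, 33, 33]
t=6: [39, 38, 38, 38]
t=7: [45, 44, 44, 44]
t=8: [52, 51, 51, 51]
t=9: [56, 56, 56, 56]
t=10: [51, 51, 51, 51]
t=11: [57, 57, 57, 57]
t=12: [50, 50, 50, 50]
t=13: [59, 59, 59, 59]
t=14: [48, 48, 48, 48]
t=15: [56, 56, 56, 56]

Answer: [50, 50, 50, 50]
Key observation: The state at step 9, [56, 56, 56, 56], reappears at step 15: the system is in a cycle of period 6 from step 9 on.  Therefore the state at step 3312 equals the state at step 9 + ((3312 - 9) mod 6) = 12, which is [50, 50, 50, 50].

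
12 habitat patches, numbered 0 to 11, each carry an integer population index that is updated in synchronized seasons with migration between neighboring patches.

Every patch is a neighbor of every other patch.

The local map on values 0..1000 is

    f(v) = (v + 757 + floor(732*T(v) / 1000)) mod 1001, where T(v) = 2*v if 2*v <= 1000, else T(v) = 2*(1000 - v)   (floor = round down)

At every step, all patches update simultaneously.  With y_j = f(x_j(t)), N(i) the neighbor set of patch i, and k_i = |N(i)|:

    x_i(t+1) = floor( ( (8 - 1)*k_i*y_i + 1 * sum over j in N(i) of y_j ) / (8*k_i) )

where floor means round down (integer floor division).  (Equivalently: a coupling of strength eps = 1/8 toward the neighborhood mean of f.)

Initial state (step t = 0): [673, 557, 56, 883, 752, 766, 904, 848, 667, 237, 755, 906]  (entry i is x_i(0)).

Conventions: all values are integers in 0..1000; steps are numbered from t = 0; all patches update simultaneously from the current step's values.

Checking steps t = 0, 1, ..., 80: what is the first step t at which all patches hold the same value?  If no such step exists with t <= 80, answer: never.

Answer: 7
Key observation: Synchronization is absorbing here: once all patches are equal they stay equal, and step 7 is the first all-equal step.

Derivation:
t=0: [673, 557, 56, 883, 752, 766, 904, 848, 667, 237, 755, 906]  (not all equal)
t=1: [895, 941, 884, 811, 864, 858, 802, 825, 897, 404, 862, 801]  (not all equal)
t=2: [805, 787, 809, 839, 818, 820, 842, 834, 804, 759, 819, 843]  (not all equal)
t=3: [845, 852, 843, 831, 840, 839, 830, 834, 845, 863, 839, 829]  (not all equal)
t=4: [827, 824, 828, 833, 829, 829, 833, 832, 827, 820, 829, 834]  (not all equal)
t=5: [835, 836, 835, 833, 835, 835, 833, 833, 835, 838, 835, 833]  (not all equal)
t=6: [832, 832, 832, 832, 832, 832, 832, 832, 832, 831, 832, 832]  (not all equal)
t=7: [833, 833, 833, 833, 833, 833, 833, 833, 833, 833, 833, 833]  (all equal)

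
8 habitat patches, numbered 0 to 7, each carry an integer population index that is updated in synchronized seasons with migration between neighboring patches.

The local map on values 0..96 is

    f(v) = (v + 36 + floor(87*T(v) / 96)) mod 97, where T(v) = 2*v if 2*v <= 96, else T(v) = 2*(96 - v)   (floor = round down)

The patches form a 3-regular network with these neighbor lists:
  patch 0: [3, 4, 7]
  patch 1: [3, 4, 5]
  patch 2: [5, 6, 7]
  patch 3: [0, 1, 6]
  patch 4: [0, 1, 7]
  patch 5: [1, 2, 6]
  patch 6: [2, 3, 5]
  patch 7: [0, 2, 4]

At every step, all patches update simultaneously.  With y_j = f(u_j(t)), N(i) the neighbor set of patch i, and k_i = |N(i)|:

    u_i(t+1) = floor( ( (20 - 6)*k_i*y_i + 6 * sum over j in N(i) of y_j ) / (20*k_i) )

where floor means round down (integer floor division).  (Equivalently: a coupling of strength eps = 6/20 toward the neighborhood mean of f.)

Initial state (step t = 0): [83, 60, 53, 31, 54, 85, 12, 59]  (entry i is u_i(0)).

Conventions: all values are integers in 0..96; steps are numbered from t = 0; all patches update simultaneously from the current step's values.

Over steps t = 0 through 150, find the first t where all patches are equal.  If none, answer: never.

Answer: 7
Key observation: Synchronization is absorbing here: once all patches are equal they stay equal, and step 7 is the first all-equal step.

Derivation:
t=0: [83, 60, 53, 31, 54, 85, 12, 59]  (not all equal)
t=1: [47, 58, 66, 36, 65, 50, 62, 63]  (not all equal)
t=2: [65, 62, 60, 47, 61, 69, 60, 61]  (not all equal)
t=3: [61, 62, 63, 68, 62, 58, 63, 62]  (not all equal)
t=4: [62, 61, 61, 58, 62, 63, 61, 62]  (not all equal)
t=5: [62, 62, 62, 64, 62, 61, 63, 62]  (not all equal)
t=6: [61, 62, 62, 61, 62, 62, 61, 62]  (not all equal)
t=7: [62, 62, 62, 62, 62, 62, 62, 62]  (all equal)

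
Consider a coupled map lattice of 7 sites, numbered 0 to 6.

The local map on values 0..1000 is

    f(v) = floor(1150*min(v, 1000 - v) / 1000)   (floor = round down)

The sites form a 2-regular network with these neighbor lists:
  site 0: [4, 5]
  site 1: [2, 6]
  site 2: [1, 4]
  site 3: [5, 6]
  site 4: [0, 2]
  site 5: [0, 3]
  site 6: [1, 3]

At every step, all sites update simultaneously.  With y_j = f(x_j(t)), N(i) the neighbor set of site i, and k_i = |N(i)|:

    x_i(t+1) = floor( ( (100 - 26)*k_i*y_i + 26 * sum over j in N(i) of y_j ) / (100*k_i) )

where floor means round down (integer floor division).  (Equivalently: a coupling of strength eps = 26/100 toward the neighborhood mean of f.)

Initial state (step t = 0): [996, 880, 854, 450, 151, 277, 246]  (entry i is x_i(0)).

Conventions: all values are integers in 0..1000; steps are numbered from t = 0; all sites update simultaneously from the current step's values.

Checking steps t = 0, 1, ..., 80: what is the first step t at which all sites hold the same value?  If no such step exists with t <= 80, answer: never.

Simulating step by step:
t=0: [996, 880, 854, 450, 151, 277, 246]  (not all equal)
t=1: [66, 160, 164, 460, 150, 303, 293]  (not all equal)
t=2: [123, 204, 185, 480, 161, 336, 341]  (not all equal)
t=3: [178, 251, 211, 509, 182, 375, 392]  (not all equal)
t=4: [234, 303, 243, 531, 212, 418, 443]  (not all equal)
t=5: [293, 359, 283, 527, 251, 460, 491]  (not all equal)
t=6: [354, 420, 331, 543, 299, 505, 541]  (not all equal)
t=7: [419, 475, 388, 530, 356, 542, 521]  (not all equal)
t=8: [477, 533, 454, 539, 423, 521, 548]  (not all equal)
t=9: [540, 532, 519, 531, 498, 547, 522]  (not all equal)
t=10: [533, 541, 553, 537, 563, 523, 546]  (not all equal)
t=11: [533, 524, 514, 532, 508, 544, 523]  (not all equal)
t=12: [538, 548, 557, 537, 560, 527, 546]  (not all equal)
t=13: [529, 518, 509, 532, 509, 540, 522]  (not all equal)
t=14: [542, 554, 562, 538, 561, 531, 548]  (not all equal)
t=15: [524, 511, 504, 530, 506, 536, 519]  (not all equal)
t=16: [547, 561, 568, 540, 565, 535, 552]  (not all equal)
t=17: [519, 504, 497, 527, 502, 531, 515]  (not all equal)
t=18: [553, 568, 571, 544, 569, 541, 556]  (not all equal)
t=19: [513, 497, 493, 522, 497, 524, 510]  (not all equal)
t=20: [559, 569, 567, 550, 568, 548, 562]  (not all equal)
t=21: [507, 496, 496, 515, 497, 517, 503]  (not all equal)
t=22: [565, 570, 570, 558, 570, 556, 569]  (not all equal)
t=23: [500, 494, 494, 506, 494, 508, 496]  (not all equal)
t=24: [572, 568, 568, 567, 568, 566, 569]  (not all equal)
t=25: [493, 495, 496, 497, 495, 497, 495]  (not all equal)
t=26: [567, 569, 569, 570, 568, 570, 569]  (not all equal)
t=27: [496, 495, 495, 494, 496, 494, 494]  (not all equal)
t=28: [569, 568, 569, 568, 569, 568, 568]  (not all equal)
t=29: [495, 495, 495, 496, 495, 495, 496]  (not all equal)
t=30: [569, 569, 569, 569, 569, 569, 569]  (all equal)

Answer: 30
Key observation: Synchronization is absorbing here: once all sites are equal they stay equal, and step 30 is the first all-equal step.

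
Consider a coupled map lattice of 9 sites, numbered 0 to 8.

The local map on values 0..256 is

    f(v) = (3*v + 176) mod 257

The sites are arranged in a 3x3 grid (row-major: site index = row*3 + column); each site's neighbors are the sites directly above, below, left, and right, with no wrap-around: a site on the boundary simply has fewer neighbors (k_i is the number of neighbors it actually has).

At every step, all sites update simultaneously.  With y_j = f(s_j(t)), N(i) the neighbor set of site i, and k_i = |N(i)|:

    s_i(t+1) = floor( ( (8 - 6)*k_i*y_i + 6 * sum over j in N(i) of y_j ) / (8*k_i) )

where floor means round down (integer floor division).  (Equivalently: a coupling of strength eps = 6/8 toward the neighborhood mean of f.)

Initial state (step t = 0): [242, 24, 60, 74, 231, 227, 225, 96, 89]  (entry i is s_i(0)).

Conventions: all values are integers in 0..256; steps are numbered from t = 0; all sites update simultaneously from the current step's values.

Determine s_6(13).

Simulating step by step:
t=0: [242, 24, 60, 74, 231, 227, 225, 96, 89]
t=1: [178, 144, 150, 112, 152, 117, 150, 142, 156]
t=2: [179, 130, 68, 170, 113, 93, 156, 112, 70]
t=3: [133, 93, 124, 125, 127, 112, 192, 128, 202]
t=4: [103, 84, 178, 94, 111, 85, 90, 84, 115]
t=5: [196, 211, 178, 217, 197, 157, 186, 154, 131]
t=6: [97, 184, 113, 194, 129, 159, 122, 163, 110]
t=7: [224, 118, 132, 132, 152, 109, 155, 119, 171]
t=8: [47, 67, 112, 95, 93, 149, 60, 109, 143]
t=9: [136, 158, 149, 140, 176, 163, 193, 158, 155]
t=10: [99, 126, 134, 145, 142, 144, 142, 173, 139]
t=11: [105, 102, 66, 122, 99, 81, 126, 109, 122]
t=12: [153, 198, 174, 129, 177, 130, 112, 132, 160]
t=13: [144, 188, 161, 154, 126, 142, 103, 162, 76]

Answer: s_6(13) = 103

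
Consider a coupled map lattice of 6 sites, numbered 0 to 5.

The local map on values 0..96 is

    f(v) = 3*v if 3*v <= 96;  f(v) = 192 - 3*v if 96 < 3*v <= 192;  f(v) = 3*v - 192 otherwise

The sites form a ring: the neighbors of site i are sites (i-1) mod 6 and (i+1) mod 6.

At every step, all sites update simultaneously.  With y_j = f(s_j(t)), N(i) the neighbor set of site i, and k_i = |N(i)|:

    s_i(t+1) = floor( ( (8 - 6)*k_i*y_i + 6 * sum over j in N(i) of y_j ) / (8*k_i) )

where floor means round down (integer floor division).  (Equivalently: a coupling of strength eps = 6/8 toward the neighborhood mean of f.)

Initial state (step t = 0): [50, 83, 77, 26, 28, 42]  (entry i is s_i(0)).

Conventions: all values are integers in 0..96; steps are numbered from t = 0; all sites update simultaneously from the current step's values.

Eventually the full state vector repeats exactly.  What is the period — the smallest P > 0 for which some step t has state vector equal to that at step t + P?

Simulating step by step:
t=0: [50, 83, 77, 26, 28, 42]
t=1: [56, 44, 60, 65, 75, 63]
t=2: [29, 28, 26, 17, 10, 22]
t=3: [78, 82, 70, 53, 51, 60]
t=4: [35, 36, 37, 29, 26, 33]
t=5: [88, 84, 84, 81, 87, 85]
t=6: [64, 64, 56, 61, 60, 68]
t=7: [4, 9, 9, 15, 10, 7]
t=8: [21, 21, 33, 32, 32, 21]
t=9: [63, 74, 82, 94, 83, 75]
t=10: [24, 28, 58, 64, 60, 30]
t=11: [83, 54, 36, 11, 36, 54]
t=12: [36, 60, 44, 71, 44, 60]
t=13: [30, 57, 27, 50, 27, 57]
t=14: [38, 69, 43, 71, 43, 69]
t=15: [30, 56, 29, 52, 29, 56]
t=16: [40, 72, 44, 74, 44, 72]
t=17: [36, 55, 35, 52, 35, 55]
t=18: [41, 70, 45, 74, 45, 70]
t=19: [30, 51, 32, 50, 32, 51]
t=20: [51, 79, 54, 82, 54, 79]
t=21: [43, 37, 44, 36, 44, 37]
t=22: [76, 66, 76, 66, 76, 66]
t=23: [13, 28, 13, 28, 13, 28]
t=24: [72, 50, 72, 50, 72, 50]
t=25: [37, 28, 37, 28, 37, 28]
t=26: [83, 81, 83, 81, 83, 81]
t=27: [52, 55, 52, 55, 52, 55]
t=28: [29, 33, 29, 33, 29, 33]
t=29: [91, 88, 91, 88, 91, 88]
t=30: [74, 78, 74, 78, 74, 78]
t=31: [39, 33, 39, 33, 39, 33]
t=32: [88, 79, 88, 79, 88, 79]
t=33: [51, 65, 51, 65, 51, 65]
t=34: [12, 30, 12, 30, 12, 30]
t=35: [76, 49, 76, 49, 76, 49]
t=36: [42, 38, 42, 38, 42, 38]
t=37: [75, 69, 75, 69, 75, 69]
t=38: [19, 28, 19, 28, 19, 28]
t=39: [77, 63, 77, 63, 77, 63]
t=40: [12, 30, 12, 30, 12, 30]

Answer: 6
Key observation: The state at step 34, [12, 30, 12, 30, 12, 30], reappears at step 40 — and no state repeats earlier — so the cycle the system enters has period 6.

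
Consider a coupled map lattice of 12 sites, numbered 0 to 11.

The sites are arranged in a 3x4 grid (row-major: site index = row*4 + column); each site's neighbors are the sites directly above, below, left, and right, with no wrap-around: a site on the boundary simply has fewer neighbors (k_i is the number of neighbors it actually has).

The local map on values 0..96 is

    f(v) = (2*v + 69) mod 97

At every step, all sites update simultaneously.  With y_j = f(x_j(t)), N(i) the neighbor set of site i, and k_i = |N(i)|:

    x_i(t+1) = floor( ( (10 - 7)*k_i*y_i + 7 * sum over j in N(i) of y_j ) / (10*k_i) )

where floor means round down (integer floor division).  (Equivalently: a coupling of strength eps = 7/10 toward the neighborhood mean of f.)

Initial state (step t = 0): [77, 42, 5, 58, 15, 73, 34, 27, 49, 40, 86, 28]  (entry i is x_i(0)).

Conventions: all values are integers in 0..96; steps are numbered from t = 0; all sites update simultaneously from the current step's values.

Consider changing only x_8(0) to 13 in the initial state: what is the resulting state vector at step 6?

Simulating step by step:
t=0: [77, 42, 5, 58, 15, 73, 34, 27, 13, 40, 86, 28]
t=1: [29, 46, 66, 63, 34, 32, 42, 44, 47, 53, 42, 33]
t=2: [45, 36, 30, 23, 42, 52, 44, 40, 61, 60, 56, 52]
t=3: [53, 52, 38, 34, 70, 66, 60, 51, 80, 86, 78, 70]
t=4: [55, 53, 62, 54, 32, 42, 55, 56, 32, 31, 45, 41]
t=5: [64, 78, 84, 87, 51, 57, 76, 75, 35, 46, 58, 67]
t=6: [37, 40, 37, 38, 52, 60, 50, 27, 60, 69, 49, 42]

Answer: [37, 40, 37, 38, 52, 60, 50, 27, 60, 69, 49, 42]
Key observation: This trace re-runs the system from the modified initial state.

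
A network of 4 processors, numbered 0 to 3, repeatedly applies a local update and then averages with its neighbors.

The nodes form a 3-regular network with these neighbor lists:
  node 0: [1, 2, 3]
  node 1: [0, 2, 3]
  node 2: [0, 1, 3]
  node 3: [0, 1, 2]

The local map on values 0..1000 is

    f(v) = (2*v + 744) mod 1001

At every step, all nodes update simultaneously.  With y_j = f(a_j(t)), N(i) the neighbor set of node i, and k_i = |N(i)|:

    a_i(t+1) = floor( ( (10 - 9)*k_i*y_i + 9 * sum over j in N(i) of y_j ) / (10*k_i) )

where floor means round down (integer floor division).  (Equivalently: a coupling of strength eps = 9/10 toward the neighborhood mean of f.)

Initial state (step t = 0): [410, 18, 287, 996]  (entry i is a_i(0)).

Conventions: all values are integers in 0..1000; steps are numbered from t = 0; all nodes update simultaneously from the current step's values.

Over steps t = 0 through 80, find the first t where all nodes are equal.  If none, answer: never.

Simulating step by step:
t=0: [410, 18, 287, 996]  (not all equal)
t=1: [605, 562, 654, 571]  (not all equal)
t=2: [635, 653, 816, 649]  (not all equal)
t=3: [139, 132, 67, 134]  (not all equal)
t=4: [270, 273, 99, 272]  (not all equal)
t=5: [483, 482, 351, 482]  (not all equal)
t=6: [628, 629, 681, 629]  (not all equal)
t=7: [131, 330, 310, 330]  (not all equal)
t=8: [351, 271, 279, 271]  (not all equal)
t=9: [305, 337, 334, 337]  (not all equal)
t=10: [408, 396, 397, 396]  (not all equal)
t=11: [538, 542, 542, 542]  (not all equal)
t=12: [826, 824, 824, 824]  (not all equal)
t=13: [390, 391, 391, 391]  (not all equal)
t=14: [524, 524, 524, 524]  (all equal)

Answer: 14
Key observation: Synchronization is absorbing here: once all nodes are equal they stay equal, and step 14 is the first all-equal step.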